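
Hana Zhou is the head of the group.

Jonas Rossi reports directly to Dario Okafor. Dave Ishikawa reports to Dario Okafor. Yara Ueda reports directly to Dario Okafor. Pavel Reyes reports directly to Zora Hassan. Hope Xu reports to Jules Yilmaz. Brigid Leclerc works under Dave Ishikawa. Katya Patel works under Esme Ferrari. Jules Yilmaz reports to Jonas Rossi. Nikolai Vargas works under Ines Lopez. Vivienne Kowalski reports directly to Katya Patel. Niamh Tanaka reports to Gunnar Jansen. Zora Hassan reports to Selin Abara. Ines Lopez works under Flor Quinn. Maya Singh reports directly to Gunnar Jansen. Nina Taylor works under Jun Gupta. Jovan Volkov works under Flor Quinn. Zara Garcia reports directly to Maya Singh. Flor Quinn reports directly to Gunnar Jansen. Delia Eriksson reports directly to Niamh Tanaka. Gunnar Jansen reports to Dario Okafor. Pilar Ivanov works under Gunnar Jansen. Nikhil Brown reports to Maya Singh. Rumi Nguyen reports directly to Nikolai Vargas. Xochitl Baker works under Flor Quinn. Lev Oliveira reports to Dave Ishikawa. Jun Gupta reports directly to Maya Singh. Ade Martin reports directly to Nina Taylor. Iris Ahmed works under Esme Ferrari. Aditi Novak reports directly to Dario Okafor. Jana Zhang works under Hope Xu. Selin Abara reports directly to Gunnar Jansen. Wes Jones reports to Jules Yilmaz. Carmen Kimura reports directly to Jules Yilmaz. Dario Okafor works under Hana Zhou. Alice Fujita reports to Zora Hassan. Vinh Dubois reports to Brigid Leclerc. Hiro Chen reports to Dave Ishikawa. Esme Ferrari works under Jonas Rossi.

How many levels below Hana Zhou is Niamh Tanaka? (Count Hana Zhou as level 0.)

Chain from Niamh Tanaka up to Hana Zhou: Niamh Tanaka → Gunnar Jansen → Dario Okafor → Hana Zhou. That is 3 steps up, so Niamh Tanaka is 3 levels below Hana Zhou.

3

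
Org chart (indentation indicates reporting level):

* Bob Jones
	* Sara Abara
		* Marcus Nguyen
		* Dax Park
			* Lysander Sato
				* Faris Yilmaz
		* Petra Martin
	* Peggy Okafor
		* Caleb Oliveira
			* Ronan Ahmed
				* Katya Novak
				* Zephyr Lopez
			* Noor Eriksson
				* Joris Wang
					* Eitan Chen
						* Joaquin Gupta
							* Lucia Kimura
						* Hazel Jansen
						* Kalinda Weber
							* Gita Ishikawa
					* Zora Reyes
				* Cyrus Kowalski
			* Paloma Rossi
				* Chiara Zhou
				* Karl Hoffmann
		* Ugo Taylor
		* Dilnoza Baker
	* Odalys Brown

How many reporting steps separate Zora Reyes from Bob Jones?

Chain from Zora Reyes up to Bob Jones: Zora Reyes → Joris Wang → Noor Eriksson → Caleb Oliveira → Peggy Okafor → Bob Jones. That is 5 steps up, so Zora Reyes is 5 levels below Bob Jones.

5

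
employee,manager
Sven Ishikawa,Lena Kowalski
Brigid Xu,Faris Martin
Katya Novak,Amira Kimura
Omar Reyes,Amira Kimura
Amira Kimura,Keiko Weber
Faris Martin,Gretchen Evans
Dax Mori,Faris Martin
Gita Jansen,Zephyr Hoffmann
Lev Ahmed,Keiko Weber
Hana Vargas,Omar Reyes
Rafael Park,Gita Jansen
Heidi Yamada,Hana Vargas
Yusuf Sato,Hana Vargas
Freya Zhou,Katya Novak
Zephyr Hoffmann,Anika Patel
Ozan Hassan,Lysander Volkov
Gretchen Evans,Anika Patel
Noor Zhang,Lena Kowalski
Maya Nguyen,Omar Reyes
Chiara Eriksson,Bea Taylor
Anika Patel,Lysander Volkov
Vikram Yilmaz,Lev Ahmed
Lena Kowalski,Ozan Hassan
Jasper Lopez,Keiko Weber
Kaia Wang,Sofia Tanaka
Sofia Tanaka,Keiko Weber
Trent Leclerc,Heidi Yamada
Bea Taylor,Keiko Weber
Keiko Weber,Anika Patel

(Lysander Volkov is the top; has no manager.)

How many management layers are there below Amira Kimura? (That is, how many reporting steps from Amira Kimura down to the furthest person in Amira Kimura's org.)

The longest chain under Amira Kimura runs Amira Kimura → Omar Reyes → Hana Vargas → Heidi Yamada → Trent Leclerc, which is 4 levels below Amira Kimura.

4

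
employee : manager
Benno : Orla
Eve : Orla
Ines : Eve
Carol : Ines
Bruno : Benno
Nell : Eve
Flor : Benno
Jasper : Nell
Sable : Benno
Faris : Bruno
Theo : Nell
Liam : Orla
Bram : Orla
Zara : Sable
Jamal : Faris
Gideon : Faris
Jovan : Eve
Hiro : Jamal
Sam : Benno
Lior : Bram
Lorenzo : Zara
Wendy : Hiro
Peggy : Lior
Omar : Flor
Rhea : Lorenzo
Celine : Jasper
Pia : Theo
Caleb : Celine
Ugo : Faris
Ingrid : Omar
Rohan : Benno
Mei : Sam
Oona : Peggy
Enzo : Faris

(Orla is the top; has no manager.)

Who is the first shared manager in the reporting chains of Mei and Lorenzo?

Mei's chain of managers is Sam, Benno, Orla. Lorenzo's chain of managers is Zara, Sable, Benno, Orla. The first manager that appears in both chains is Benno.

Benno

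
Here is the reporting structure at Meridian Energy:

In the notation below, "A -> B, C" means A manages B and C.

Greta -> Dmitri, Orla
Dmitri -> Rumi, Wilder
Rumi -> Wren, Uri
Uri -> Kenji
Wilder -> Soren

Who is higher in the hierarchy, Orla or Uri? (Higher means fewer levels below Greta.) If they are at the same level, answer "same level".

Orla is 1 level below Greta; Uri is 3. Orla is higher.

Orla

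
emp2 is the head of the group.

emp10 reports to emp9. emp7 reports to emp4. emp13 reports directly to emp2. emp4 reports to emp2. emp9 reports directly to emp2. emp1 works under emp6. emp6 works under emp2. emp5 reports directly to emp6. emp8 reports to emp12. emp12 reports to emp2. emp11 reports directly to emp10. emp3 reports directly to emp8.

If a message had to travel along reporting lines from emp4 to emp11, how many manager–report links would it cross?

4

emp4 is 1 level below emp2, and emp11 is 3 levels below emp2 (their lowest common manager). The shortest path runs up from emp4 to emp2 and back down to emp11: 1 + 3 = 4 links.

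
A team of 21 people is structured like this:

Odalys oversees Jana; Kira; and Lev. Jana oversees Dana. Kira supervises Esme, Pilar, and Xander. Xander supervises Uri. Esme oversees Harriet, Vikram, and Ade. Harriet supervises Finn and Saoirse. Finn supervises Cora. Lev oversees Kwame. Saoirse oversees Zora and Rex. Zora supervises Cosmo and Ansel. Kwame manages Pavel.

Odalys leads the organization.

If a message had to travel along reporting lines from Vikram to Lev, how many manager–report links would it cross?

Vikram is 3 levels below Odalys, and Lev is 1 level below Odalys (their lowest common manager). The shortest path runs up from Vikram to Odalys and back down to Lev: 3 + 1 = 4 links.

4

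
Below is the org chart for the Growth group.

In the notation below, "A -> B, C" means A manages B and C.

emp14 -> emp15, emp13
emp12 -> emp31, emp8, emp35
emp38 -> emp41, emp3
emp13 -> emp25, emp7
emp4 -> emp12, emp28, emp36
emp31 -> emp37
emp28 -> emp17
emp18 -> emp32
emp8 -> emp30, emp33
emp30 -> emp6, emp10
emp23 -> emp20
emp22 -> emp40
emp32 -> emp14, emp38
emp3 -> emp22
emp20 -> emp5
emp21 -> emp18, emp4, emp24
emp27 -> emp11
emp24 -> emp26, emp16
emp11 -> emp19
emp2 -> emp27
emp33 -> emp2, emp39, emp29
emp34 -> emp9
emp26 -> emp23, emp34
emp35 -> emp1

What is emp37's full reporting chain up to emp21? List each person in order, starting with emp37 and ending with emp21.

emp37 reports to emp31. emp31 reports to emp12. emp12 reports to emp4. emp4 reports to emp21. emp21 is at the top.

emp37 -> emp31 -> emp12 -> emp4 -> emp21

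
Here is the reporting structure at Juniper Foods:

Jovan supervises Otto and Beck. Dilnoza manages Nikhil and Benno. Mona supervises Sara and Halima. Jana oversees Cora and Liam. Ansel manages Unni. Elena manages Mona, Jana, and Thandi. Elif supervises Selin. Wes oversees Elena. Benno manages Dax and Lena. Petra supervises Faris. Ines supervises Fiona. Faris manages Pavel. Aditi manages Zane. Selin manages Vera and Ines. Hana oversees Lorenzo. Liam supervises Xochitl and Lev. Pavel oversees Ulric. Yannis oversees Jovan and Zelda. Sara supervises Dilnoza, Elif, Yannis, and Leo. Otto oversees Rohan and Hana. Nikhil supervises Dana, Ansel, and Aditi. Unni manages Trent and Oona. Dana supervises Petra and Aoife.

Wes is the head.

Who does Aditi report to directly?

Aditi reports directly to Nikhil.

Nikhil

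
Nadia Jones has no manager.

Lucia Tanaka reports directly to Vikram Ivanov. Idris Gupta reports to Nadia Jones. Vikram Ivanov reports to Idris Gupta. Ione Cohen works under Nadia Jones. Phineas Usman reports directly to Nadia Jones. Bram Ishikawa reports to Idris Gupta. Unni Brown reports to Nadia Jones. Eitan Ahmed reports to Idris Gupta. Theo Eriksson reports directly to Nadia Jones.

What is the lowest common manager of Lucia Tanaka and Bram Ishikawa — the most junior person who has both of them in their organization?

Lucia Tanaka's chain of managers is Vikram Ivanov, Idris Gupta, Nadia Jones. Bram Ishikawa's chain of managers is Idris Gupta, Nadia Jones. The first manager that appears in both chains is Idris Gupta.

Idris Gupta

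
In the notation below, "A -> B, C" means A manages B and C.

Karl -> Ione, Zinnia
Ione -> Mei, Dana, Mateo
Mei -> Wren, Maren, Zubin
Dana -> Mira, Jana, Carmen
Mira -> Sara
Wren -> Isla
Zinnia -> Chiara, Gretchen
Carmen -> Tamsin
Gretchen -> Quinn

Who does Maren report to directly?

Mei

Maren reports directly to Mei.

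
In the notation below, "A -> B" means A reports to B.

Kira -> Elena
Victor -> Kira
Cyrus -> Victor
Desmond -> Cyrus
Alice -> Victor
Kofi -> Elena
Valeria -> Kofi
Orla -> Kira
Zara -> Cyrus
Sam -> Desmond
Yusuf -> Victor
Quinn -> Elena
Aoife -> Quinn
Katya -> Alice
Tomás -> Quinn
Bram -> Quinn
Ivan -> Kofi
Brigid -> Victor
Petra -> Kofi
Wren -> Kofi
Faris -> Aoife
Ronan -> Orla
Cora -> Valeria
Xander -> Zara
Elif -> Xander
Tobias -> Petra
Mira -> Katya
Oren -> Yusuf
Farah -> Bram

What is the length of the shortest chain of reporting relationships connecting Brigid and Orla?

3

Brigid is 2 levels below Kira, and Orla is 1 level below Kira (their lowest common manager). The shortest path runs up from Brigid to Kira and back down to Orla: 2 + 1 = 3 links.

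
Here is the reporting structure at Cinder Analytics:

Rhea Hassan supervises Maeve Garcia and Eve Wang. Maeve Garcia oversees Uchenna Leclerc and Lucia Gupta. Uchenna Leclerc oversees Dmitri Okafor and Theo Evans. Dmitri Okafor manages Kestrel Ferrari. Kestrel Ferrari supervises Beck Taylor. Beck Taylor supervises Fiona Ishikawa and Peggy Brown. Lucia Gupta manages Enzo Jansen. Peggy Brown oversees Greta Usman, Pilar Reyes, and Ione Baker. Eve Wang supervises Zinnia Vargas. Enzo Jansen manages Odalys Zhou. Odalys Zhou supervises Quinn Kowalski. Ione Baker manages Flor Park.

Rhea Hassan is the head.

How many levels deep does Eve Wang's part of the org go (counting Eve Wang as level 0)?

1

The longest chain under Eve Wang runs Eve Wang → Zinnia Vargas, which is 1 level below Eve Wang.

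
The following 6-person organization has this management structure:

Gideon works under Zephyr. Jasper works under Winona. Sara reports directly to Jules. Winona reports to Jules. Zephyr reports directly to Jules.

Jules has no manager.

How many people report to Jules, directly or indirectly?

Jules directly manages Sara, Zephyr, Winona. Sara has no reports. Under Zephyr: Gideon (1). Under Winona: Jasper (1). So Jules's organization is 3 direct reports plus everyone under them: 1 + 2 + 2 = 5.

5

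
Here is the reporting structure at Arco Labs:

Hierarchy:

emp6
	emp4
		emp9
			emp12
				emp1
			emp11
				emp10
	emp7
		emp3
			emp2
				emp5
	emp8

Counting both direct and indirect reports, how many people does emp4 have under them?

5

emp4 directly manages emp9. Under emp9: emp11, emp10, emp12, emp1 (4). That's 5 in total.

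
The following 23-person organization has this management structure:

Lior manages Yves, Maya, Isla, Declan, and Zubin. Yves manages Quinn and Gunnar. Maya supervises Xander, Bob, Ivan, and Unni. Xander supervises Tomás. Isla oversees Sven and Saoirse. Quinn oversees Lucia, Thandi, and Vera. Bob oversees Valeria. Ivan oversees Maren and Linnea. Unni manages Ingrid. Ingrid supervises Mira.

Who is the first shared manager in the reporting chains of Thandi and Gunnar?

Thandi's chain of managers is Quinn, Yves, Lior. Gunnar's chain of managers is Yves, Lior. The first manager that appears in both chains is Yves.

Yves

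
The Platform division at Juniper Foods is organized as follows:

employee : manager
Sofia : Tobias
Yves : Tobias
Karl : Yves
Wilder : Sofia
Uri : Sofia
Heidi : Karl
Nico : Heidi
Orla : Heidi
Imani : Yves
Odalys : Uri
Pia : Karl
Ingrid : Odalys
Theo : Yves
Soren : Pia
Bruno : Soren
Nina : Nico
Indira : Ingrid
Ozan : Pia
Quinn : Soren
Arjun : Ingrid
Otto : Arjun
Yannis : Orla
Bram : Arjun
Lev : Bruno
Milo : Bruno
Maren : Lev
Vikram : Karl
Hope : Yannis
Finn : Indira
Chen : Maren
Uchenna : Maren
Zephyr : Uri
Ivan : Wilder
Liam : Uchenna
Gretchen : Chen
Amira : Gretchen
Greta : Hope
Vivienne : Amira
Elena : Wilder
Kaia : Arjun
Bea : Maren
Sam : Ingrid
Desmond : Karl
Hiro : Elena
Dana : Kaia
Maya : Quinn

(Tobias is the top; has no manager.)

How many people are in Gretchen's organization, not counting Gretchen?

Gretchen directly manages Amira. Under Amira: Vivienne (1). That's 2 in total.

2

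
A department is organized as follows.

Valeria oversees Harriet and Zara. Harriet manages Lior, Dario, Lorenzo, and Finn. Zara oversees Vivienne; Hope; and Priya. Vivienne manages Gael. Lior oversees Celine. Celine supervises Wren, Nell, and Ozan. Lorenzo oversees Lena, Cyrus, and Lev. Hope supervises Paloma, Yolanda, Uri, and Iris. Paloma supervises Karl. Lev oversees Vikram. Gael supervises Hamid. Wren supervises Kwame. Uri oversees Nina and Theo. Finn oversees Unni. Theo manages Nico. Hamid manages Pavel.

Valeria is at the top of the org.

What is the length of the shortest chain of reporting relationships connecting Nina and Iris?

Nina is 2 levels below Hope, and Iris is 1 level below Hope (their lowest common manager). The shortest path runs up from Nina to Hope and back down to Iris: 2 + 1 = 3 links.

3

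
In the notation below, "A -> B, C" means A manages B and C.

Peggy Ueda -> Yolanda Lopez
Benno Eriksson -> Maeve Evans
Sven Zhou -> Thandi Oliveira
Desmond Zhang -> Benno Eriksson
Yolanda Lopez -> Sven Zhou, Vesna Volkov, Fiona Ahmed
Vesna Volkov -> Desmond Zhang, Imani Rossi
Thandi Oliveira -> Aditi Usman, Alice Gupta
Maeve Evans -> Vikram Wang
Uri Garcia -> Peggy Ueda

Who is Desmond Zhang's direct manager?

Vesna Volkov

Desmond Zhang reports directly to Vesna Volkov.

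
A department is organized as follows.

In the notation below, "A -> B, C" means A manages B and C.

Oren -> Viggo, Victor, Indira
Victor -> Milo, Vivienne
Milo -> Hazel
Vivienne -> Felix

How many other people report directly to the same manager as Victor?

Victor reports to Oren. Oren's other direct reports are Viggo, Indira — 2 peers.

2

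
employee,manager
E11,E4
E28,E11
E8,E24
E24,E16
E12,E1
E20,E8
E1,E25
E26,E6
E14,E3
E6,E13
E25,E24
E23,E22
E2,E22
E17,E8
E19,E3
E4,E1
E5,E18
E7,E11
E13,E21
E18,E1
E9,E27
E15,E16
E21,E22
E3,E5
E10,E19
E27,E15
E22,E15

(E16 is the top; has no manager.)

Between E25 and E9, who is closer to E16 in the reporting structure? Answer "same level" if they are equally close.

E25

E25 is 2 levels below E16; E9 is 3. E25 is higher.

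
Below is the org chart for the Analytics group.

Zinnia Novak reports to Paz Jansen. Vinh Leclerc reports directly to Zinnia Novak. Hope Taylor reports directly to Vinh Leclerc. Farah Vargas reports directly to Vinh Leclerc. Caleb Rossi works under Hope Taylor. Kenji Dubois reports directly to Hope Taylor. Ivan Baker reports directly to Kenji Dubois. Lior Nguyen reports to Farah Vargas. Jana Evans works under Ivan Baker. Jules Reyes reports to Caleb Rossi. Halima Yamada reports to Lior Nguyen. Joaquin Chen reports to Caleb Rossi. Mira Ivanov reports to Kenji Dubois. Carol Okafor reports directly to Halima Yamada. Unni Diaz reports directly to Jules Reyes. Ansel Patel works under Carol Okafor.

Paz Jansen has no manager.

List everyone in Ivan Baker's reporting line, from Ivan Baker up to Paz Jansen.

Ivan Baker -> Kenji Dubois -> Hope Taylor -> Vinh Leclerc -> Zinnia Novak -> Paz Jansen

Ivan Baker reports to Kenji Dubois. Kenji Dubois reports to Hope Taylor. Hope Taylor reports to Vinh Leclerc. Vinh Leclerc reports to Zinnia Novak. Zinnia Novak reports to Paz Jansen. Paz Jansen is at the top.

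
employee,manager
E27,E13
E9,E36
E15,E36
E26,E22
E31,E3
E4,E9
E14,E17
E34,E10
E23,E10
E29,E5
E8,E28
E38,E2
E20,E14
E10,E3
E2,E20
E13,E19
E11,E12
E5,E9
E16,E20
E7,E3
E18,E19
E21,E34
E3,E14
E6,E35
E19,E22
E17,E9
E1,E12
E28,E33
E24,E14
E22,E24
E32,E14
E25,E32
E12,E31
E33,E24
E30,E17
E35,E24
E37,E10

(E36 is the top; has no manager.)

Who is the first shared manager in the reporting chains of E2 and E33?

E14

E2's chain of managers is E20, E14, E17, E9, E36. E33's chain of managers is E24, E14, E17, E9, E36. The first manager that appears in both chains is E14.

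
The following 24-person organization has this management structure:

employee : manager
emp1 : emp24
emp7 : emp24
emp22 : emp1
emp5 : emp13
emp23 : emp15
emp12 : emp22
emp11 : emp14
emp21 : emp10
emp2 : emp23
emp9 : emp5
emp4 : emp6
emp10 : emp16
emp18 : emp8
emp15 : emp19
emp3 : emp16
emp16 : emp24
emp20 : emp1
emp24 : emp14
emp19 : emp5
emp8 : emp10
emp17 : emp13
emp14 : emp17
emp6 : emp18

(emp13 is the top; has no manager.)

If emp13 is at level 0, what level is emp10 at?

5

Chain from emp10 up to emp13: emp10 → emp16 → emp24 → emp14 → emp17 → emp13. That is 5 steps up, so emp10 is 5 levels below emp13.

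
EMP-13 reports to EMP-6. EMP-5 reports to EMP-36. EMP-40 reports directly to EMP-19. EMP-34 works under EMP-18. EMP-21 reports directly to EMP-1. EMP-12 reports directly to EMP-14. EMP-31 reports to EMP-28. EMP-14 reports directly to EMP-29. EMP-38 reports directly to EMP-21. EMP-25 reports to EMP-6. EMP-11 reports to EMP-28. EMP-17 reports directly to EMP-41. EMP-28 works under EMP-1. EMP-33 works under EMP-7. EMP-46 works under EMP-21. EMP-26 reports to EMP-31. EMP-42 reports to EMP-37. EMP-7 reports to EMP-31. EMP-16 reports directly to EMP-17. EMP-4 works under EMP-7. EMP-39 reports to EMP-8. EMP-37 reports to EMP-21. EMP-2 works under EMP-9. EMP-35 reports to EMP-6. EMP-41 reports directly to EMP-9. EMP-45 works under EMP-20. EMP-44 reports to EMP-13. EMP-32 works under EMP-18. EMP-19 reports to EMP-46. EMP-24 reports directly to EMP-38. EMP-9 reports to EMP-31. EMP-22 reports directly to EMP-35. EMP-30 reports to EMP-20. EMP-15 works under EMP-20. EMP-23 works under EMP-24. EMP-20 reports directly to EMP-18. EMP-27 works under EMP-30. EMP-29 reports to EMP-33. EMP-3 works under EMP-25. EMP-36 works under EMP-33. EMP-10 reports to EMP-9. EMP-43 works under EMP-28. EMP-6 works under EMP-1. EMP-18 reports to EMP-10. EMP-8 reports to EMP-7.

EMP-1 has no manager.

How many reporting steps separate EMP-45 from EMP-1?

Chain from EMP-45 up to EMP-1: EMP-45 → EMP-20 → EMP-18 → EMP-10 → EMP-9 → EMP-31 → EMP-28 → EMP-1. That is 7 steps up, so EMP-45 is 7 levels below EMP-1.

7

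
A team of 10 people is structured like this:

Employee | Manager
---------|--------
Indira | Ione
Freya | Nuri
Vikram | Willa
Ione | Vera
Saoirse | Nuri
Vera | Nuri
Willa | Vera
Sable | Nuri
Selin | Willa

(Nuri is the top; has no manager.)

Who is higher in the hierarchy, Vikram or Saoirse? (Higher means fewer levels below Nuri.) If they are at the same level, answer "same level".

Saoirse

Vikram is 3 levels below Nuri; Saoirse is 1. Saoirse is higher.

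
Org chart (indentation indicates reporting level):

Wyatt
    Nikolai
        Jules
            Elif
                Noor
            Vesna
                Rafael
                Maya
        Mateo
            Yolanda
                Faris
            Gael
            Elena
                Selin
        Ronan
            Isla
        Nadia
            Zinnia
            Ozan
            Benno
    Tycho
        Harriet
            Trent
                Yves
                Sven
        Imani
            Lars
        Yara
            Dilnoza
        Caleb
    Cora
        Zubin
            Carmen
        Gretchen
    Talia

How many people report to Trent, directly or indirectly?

2

Trent directly manages Yves, Sven. Yves has no reports. Sven has no reports. So Trent's organization is 2 direct reports plus everyone under them: 1 + 1 = 2.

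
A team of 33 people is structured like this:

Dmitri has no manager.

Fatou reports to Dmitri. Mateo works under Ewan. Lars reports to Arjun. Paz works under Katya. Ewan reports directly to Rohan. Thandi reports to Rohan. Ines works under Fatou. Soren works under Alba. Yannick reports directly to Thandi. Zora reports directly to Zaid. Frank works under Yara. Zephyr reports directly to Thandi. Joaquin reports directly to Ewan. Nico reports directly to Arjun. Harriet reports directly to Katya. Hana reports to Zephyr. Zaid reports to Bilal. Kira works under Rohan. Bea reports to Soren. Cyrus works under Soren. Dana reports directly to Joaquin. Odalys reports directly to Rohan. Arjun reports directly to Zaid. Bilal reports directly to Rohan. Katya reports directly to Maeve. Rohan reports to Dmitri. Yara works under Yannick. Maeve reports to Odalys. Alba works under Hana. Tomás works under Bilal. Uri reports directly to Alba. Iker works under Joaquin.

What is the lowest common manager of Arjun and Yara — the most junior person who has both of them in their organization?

Rohan

Arjun's chain of managers is Zaid, Bilal, Rohan, Dmitri. Yara's chain of managers is Yannick, Thandi, Rohan, Dmitri. The first manager that appears in both chains is Rohan.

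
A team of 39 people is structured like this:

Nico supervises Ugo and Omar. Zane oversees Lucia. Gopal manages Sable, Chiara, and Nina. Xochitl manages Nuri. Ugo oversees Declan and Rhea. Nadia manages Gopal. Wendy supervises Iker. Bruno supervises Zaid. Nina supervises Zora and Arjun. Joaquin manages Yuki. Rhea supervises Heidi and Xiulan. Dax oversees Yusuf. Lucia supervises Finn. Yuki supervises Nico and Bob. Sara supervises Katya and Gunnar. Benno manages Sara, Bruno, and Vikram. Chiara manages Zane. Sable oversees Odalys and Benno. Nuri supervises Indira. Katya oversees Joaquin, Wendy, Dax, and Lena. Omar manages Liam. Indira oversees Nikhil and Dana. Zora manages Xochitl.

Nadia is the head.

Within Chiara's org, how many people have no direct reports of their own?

The only person in Chiara's organization with no one reporting to them is Finn. That is 1.

1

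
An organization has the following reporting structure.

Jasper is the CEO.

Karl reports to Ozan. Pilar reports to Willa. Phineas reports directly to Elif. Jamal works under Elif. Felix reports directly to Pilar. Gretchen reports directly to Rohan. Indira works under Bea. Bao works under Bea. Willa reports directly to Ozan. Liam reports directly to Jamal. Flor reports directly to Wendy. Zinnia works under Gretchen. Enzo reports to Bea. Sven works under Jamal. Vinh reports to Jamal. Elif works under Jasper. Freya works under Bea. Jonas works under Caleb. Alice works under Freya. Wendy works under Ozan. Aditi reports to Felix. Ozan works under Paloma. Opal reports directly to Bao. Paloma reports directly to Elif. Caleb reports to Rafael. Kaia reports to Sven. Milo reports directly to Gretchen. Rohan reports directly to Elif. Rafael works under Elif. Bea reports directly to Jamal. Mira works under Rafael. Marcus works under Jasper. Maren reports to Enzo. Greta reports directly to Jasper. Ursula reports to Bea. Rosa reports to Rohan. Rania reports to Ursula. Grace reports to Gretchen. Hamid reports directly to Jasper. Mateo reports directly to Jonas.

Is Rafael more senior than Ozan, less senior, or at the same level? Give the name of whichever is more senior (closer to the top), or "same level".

Rafael

Rafael is 2 levels below Jasper; Ozan is 3. Rafael is higher.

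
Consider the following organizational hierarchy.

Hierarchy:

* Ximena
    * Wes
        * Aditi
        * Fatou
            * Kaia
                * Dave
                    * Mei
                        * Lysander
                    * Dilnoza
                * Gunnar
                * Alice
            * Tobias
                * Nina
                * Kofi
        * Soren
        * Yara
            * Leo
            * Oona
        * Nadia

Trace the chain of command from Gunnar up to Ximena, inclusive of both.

Gunnar reports to Kaia. Kaia reports to Fatou. Fatou reports to Wes. Wes reports to Ximena. Ximena is at the top.

Gunnar -> Kaia -> Fatou -> Wes -> Ximena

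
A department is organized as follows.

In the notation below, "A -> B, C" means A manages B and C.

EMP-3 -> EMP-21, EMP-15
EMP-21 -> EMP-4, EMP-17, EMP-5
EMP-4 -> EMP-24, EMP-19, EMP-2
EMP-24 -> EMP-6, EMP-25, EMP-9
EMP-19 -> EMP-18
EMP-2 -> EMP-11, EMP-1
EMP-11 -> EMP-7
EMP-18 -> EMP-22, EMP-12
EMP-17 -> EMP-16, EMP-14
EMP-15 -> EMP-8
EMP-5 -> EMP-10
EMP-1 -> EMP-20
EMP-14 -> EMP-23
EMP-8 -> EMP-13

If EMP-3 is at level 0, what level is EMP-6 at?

Chain from EMP-6 up to EMP-3: EMP-6 → EMP-24 → EMP-4 → EMP-21 → EMP-3. That is 4 steps up, so EMP-6 is 4 levels below EMP-3.

4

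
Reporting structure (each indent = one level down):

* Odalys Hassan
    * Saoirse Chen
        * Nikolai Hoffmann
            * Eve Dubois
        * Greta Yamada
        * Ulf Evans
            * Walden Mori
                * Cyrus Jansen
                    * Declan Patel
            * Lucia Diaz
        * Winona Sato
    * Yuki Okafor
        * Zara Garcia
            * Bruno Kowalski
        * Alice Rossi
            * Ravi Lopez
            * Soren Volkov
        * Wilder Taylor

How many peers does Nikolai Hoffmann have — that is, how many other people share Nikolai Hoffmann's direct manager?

3

Nikolai Hoffmann reports to Saoirse Chen. Saoirse Chen's other direct reports are Greta Yamada, Ulf Evans, Winona Sato — 3 peers.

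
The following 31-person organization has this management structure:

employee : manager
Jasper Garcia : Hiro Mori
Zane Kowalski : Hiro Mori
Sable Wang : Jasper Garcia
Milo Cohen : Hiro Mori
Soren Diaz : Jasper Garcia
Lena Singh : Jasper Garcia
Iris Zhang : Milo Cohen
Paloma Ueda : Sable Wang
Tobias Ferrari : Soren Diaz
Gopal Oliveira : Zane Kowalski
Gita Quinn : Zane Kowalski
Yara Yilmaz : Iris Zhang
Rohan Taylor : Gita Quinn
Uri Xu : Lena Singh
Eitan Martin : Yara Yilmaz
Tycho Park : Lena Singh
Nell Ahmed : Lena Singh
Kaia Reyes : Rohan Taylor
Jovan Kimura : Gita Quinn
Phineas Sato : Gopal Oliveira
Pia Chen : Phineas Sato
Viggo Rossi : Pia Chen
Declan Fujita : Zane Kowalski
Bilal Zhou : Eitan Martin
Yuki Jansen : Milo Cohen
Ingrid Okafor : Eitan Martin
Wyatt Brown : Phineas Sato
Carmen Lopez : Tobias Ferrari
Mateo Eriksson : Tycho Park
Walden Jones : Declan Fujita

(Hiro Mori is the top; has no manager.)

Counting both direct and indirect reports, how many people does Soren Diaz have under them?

2

Soren Diaz directly manages Tobias Ferrari. Under Tobias Ferrari: Carmen Lopez (1). That's 2 in total.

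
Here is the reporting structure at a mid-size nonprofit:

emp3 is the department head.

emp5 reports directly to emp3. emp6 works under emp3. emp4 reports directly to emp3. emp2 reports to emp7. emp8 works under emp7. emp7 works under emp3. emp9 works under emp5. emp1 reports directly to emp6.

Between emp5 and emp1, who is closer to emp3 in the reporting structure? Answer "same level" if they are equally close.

emp5 is 1 level below emp3; emp1 is 2. emp5 is higher.

emp5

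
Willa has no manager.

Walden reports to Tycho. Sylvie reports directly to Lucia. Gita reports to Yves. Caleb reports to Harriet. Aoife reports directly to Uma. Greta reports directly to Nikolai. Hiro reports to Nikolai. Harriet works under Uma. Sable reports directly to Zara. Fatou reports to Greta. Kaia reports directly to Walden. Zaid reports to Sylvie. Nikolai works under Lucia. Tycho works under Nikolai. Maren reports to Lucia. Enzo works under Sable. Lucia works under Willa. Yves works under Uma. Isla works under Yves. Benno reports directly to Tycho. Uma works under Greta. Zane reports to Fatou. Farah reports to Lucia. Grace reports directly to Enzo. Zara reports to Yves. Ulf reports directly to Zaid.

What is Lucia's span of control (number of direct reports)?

4

Lucia directly manages Nikolai, Sylvie, Maren, Farah. That is 4 direct reports.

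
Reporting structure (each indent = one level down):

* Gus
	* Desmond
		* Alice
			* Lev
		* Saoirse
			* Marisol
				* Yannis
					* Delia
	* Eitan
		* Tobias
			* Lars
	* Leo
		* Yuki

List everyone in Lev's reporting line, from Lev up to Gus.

Lev -> Alice -> Desmond -> Gus

Lev reports to Alice. Alice reports to Desmond. Desmond reports to Gus. Gus is at the top.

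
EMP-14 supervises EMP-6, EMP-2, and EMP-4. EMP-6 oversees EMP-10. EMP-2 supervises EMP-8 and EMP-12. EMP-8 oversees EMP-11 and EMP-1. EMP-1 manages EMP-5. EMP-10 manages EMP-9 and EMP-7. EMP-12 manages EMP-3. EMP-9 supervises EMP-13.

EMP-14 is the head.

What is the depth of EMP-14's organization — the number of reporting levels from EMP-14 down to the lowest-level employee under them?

The longest chain under EMP-14 runs EMP-14 → EMP-2 → EMP-8 → EMP-1 → EMP-5, which is 4 levels below EMP-14.

4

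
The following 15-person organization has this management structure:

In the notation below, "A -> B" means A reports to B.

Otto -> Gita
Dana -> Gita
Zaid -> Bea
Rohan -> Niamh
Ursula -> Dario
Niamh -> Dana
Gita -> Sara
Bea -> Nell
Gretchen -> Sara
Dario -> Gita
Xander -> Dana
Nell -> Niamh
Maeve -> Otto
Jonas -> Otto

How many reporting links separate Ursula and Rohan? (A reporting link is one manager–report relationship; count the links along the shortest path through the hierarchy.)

5

Ursula is 2 levels below Gita, and Rohan is 3 levels below Gita (their lowest common manager). The shortest path runs up from Ursula to Gita and back down to Rohan: 2 + 3 = 5 links.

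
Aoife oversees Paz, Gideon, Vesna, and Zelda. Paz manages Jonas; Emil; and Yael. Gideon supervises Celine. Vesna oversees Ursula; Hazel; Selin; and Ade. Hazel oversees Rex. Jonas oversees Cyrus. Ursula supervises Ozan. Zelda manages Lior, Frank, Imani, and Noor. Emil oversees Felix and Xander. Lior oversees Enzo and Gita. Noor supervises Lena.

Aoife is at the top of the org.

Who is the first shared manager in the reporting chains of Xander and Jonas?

Paz

Xander's chain of managers is Emil, Paz, Aoife. Jonas's chain of managers is Paz, Aoife. The first manager that appears in both chains is Paz.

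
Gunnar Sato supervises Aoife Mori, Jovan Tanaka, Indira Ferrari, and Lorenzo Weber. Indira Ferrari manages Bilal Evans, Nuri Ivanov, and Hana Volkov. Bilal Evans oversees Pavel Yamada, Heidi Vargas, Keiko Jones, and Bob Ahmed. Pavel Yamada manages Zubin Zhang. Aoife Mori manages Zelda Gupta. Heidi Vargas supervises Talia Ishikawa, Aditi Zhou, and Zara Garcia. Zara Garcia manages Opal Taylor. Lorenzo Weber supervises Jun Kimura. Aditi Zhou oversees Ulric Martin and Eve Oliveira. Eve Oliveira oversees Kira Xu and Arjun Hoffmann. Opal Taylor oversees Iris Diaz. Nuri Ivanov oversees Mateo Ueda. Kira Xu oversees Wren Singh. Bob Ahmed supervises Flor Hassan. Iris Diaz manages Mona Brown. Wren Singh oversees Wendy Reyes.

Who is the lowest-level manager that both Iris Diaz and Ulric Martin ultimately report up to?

Heidi Vargas

Iris Diaz's chain of managers is Opal Taylor, Zara Garcia, Heidi Vargas, Bilal Evans, Indira Ferrari, Gunnar Sato. Ulric Martin's chain of managers is Aditi Zhou, Heidi Vargas, Bilal Evans, Indira Ferrari, Gunnar Sato. The first manager that appears in both chains is Heidi Vargas.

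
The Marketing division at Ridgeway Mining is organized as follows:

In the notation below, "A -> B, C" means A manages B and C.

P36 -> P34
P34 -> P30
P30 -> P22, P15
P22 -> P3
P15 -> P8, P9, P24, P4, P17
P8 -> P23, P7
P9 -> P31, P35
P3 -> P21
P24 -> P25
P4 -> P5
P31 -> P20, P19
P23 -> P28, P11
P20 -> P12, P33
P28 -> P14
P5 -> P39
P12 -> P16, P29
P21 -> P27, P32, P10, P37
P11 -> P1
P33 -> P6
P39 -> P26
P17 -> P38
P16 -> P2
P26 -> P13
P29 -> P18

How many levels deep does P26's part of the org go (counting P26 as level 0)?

The longest chain under P26 runs P26 → P13, which is 1 level below P26.

1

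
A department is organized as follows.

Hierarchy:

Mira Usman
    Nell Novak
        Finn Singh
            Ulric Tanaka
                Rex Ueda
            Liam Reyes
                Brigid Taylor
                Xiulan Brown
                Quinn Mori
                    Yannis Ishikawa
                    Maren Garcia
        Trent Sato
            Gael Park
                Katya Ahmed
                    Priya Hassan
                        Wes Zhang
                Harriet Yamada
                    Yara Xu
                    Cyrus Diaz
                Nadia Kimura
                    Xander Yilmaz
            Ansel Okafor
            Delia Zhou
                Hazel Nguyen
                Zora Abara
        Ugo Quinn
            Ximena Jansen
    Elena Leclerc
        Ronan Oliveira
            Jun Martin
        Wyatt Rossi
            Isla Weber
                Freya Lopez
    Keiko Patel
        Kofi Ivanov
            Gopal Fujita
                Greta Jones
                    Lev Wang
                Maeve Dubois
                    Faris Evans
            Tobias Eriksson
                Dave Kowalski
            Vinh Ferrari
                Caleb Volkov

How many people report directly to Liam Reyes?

Liam Reyes directly manages Brigid Taylor, Xiulan Brown, Quinn Mori. That is 3 direct reports.

3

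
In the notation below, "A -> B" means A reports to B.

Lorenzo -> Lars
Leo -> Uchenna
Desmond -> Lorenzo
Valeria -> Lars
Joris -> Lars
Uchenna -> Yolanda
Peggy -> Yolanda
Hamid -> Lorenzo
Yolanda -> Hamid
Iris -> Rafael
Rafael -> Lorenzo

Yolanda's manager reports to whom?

Yolanda reports to Hamid, and Hamid reports to Lorenzo. So Yolanda's skip-level manager is Lorenzo.

Lorenzo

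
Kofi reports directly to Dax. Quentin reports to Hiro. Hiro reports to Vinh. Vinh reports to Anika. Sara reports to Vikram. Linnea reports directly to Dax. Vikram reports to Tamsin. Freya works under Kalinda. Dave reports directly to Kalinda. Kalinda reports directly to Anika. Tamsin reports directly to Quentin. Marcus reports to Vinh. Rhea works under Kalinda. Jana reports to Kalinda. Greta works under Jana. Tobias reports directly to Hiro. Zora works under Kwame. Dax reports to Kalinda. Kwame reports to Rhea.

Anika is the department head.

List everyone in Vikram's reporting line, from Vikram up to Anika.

Vikram -> Tamsin -> Quentin -> Hiro -> Vinh -> Anika

Vikram reports to Tamsin. Tamsin reports to Quentin. Quentin reports to Hiro. Hiro reports to Vinh. Vinh reports to Anika. Anika is at the top.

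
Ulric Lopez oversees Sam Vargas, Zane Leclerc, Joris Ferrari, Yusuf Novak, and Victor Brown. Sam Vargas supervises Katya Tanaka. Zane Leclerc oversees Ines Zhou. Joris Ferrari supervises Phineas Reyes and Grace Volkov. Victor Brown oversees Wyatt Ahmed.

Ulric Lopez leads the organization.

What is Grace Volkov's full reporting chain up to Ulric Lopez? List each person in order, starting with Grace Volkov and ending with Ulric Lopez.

Grace Volkov reports to Joris Ferrari. Joris Ferrari reports to Ulric Lopez. Ulric Lopez is at the top.

Grace Volkov -> Joris Ferrari -> Ulric Lopez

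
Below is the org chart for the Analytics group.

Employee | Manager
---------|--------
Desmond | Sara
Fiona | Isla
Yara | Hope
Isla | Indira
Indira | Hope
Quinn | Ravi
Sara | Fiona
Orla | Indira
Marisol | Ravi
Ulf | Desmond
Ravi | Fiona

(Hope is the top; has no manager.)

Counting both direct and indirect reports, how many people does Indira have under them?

9

Indira directly manages Isla, Orla. Under Isla: Fiona, Ravi, Marisol, Quinn, Sara, Desmond, Ulf (7). Orla has no reports. So Indira's organization is 2 direct reports plus everyone under them: 8 + 1 = 9.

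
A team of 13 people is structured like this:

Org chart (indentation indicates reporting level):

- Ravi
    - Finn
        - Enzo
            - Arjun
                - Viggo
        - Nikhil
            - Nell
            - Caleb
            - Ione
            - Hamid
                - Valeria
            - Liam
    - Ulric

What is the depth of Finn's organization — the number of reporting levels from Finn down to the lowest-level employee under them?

3

The longest chain under Finn runs Finn → Nikhil → Hamid → Valeria, which is 3 levels below Finn.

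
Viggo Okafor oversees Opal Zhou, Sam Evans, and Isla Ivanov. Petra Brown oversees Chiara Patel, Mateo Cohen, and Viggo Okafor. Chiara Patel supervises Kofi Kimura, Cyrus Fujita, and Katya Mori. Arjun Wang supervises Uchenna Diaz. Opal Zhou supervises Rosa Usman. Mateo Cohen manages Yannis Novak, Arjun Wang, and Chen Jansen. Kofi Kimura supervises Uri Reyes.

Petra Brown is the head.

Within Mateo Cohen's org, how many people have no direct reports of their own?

3

The people in Mateo Cohen's organization with no one reporting to them are Chen Jansen, Uchenna Diaz, Yannis Novak. That is 3.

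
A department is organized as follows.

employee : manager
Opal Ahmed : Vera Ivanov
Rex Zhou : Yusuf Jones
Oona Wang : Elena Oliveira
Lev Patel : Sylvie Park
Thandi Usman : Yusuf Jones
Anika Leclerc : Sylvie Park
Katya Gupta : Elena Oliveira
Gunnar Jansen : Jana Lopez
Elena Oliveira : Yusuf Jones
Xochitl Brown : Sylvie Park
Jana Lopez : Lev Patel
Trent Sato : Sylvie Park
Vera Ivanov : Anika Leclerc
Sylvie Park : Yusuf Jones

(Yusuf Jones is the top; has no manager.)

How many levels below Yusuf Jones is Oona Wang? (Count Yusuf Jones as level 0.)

Chain from Oona Wang up to Yusuf Jones: Oona Wang → Elena Oliveira → Yusuf Jones. That is 2 steps up, so Oona Wang is 2 levels below Yusuf Jones.

2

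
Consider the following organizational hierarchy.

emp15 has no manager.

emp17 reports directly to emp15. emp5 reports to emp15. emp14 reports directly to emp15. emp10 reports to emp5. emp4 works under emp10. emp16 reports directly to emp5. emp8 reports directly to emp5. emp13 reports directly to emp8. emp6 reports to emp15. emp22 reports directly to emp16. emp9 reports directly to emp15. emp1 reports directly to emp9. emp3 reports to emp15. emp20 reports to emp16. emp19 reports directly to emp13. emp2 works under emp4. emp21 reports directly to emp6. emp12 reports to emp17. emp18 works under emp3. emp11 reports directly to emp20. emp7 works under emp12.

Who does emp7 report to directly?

emp12

emp7 reports directly to emp12.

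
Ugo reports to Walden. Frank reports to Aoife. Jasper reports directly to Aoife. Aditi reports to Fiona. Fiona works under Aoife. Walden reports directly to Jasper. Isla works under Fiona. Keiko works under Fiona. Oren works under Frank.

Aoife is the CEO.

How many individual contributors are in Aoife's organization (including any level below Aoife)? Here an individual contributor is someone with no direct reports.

The people in Aoife's organization with no one reporting to them are Oren, Ugo, Aditi, Isla, Keiko. That is 5.

5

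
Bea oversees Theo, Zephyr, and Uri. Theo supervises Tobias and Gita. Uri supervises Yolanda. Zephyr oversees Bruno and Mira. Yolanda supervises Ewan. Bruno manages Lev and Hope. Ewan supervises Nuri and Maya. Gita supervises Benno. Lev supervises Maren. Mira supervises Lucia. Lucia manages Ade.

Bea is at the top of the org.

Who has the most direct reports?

Bea

Direct-report counts: Bea has 3; Zephyr has 2; Mira has 1; Lucia has 1; Bruno has 2; Lev has 1; Uri has 1; Yolanda has 1; Ewan has 2; Theo has 2; Gita has 1. The largest is 3, held by Bea.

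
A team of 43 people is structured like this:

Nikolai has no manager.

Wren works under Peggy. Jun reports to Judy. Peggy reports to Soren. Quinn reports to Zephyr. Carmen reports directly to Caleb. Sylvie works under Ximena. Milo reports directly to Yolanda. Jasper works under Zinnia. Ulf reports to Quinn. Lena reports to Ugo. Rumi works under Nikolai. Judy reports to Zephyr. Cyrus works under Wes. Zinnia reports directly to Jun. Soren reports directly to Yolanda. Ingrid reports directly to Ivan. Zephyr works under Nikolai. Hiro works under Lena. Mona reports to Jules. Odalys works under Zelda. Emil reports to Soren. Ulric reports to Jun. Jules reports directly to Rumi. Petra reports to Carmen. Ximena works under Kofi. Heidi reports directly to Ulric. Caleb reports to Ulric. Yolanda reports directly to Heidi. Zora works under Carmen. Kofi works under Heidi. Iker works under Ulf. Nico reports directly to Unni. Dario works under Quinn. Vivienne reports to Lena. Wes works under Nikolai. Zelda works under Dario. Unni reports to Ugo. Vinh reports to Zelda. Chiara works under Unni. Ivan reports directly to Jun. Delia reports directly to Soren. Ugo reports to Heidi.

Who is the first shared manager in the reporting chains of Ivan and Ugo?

Jun

Ivan's chain of managers is Jun, Judy, Zephyr, Nikolai. Ugo's chain of managers is Heidi, Ulric, Jun, Judy, Zephyr, Nikolai. The first manager that appears in both chains is Jun.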